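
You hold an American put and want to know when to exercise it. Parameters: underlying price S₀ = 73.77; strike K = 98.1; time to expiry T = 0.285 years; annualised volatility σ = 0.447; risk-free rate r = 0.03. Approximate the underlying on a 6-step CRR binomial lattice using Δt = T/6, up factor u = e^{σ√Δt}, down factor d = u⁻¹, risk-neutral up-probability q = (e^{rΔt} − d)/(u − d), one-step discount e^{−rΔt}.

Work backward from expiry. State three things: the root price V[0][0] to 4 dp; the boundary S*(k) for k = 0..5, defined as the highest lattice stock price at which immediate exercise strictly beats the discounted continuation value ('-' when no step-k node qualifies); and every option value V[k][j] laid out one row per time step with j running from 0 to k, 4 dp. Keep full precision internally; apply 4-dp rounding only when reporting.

Δt=0.04750  u=1.10232  d=0.90717  q=0.48297  discount=0.99858
step 6 (expiry): payoffs max(K−S,0) = 56.9829 48.1378 37.3899 24.3300 8.4606 0.0000 0.0000
step 5: (k=5,j=0): S=45.3244, (K−S)⁺=52.7756, hold=52.6359 ⇒ V=52.7756 exercise | (k=5,j=1): S=55.0746, (K−S)⁺=43.0254, hold=42.8857 ⇒ V=43.0254 exercise | (k=5,j=2): S=66.9222, (K−S)⁺=31.1778, hold=31.0381 ⇒ V=31.1778 exercise | (k=5,j=3): S=81.3185, (K−S)⁺=16.7815, hold=16.6418 ⇒ V=16.7815 exercise | (k=5,j=4): S=98.8117, (K−S)⁺=0.0000, hold=4.3681 ⇒ V=4.3681 continue | (k=5,j=5): S=120.0681, (K−S)⁺=0.0000, hold=0.0000 ⇒ V=0.0000 continue  boundary S*=81.3185
step 4: (k=4,j=0): S=49.9622, (K−S)⁺=48.1378, hold=47.9981 ⇒ V=48.1378 exercise | (k=4,j=1): S=60.7101, (K−S)⁺=37.3899, hold=37.2503 ⇒ V=37.3899 exercise | (k=4,j=2): S=73.7700, (K−S)⁺=24.3300, hold=24.1903 ⇒ V=24.3300 exercise | (k=4,j=3): S=89.6394, (K−S)⁺=8.4606, hold=10.7708 ⇒ V=10.7708 continue | (k=4,j=4): S=108.9226, (K−S)⁺=0.0000, hold=2.2552 ⇒ V=2.2552 continue  boundary S*=73.7700
step 3: (k=3,j=0): S=55.0746, (K−S)⁺=43.0254, hold=42.8857 ⇒ V=43.0254 exercise | (k=3,j=1): S=66.9222, (K−S)⁺=31.1778, hold=31.0381 ⇒ V=31.1778 exercise | (k=3,j=2): S=81.3185, (K−S)⁺=16.7815, hold=17.7560 ⇒ V=17.7560 continue | (k=3,j=3): S=98.8117, (K−S)⁺=0.0000, hold=6.6486 ⇒ V=6.6486 continue  boundary S*=66.9222
step 2: (k=2,j=0): S=60.7101, (K−S)⁺=37.3899, hold=37.2503 ⇒ V=37.3899 exercise | (k=2,j=1): S=73.7700, (K−S)⁺=24.3300, hold=24.6603 ⇒ V=24.6603 continue | (k=2,j=2): S=89.6394, (K−S)⁺=8.4606, hold=12.3738 ⇒ V=12.3738 continue  boundary S*=60.7101
step 1: (k=1,j=0): S=66.9222, (K−S)⁺=31.1778, hold=31.1974 ⇒ V=31.1974 continue | (k=1,j=1): S=81.3185, (K−S)⁺=16.7815, hold=18.6996 ⇒ V=18.6996 continue  boundary S*=-
step 0: (k=0,j=0): S=73.7700, (K−S)⁺=24.3300, hold=25.1255 ⇒ V=25.1255 continue  boundary S*=-

price = 25.1255
boundary = - - 60.7101 66.9222 73.7700 81.3185
tree:
25.1255
31.1974 18.6996
37.3899 24.6603 12.3738
43.0254 31.1778 17.7560 6.6486
48.1378 37.3899 24.3300 10.7708 2.2552
52.7756 43.0254 31.1778 16.7815 4.3681 0.0000
56.9829 48.1378 37.3899 24.3300 8.4606 0.0000 0.0000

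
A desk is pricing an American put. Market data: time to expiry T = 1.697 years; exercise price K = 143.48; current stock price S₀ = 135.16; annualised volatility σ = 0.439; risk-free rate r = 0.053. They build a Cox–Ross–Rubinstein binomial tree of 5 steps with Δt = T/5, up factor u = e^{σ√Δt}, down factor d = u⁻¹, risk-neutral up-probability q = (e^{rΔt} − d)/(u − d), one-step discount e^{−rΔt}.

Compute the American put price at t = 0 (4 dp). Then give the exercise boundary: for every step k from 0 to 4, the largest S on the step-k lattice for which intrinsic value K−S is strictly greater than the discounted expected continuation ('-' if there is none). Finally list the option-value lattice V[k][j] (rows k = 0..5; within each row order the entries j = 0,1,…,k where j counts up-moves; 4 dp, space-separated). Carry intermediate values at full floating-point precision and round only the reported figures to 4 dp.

Δt=0.33940  u=1.29143  d=0.77433  q=0.47151  discount=0.98217
step 5 (expiry): payoffs max(K−S,0) = 105.8540 80.7274 38.8211 0.0000 0.0000 0.0000
step 4: (k=4,j=0): S=48.5915, (K−S)⁺=94.8885, hold=92.3307 ⇒ V=94.8885 exercise | (k=4,j=1): S=81.0409, (K−S)⁺=62.4391, hold=59.8813 ⇒ V=62.4391 exercise | (k=4,j=2): S=135.1600, (K−S)⁺=8.3200, hold=20.1508 ⇒ V=20.1508 continue | (k=4,j=3): S=225.4199, (K−S)⁺=0.0000, hold=0.0000 ⇒ V=0.0000 continue | (k=4,j=4): S=375.9554, (K−S)⁺=0.0000, hold=0.0000 ⇒ V=0.0000 continue  boundary S*=81.0409
step 3: (k=3,j=0): S=62.7526, (K−S)⁺=80.7274, hold=78.1695 ⇒ V=80.7274 exercise | (k=3,j=1): S=104.6589, (K−S)⁺=38.8211, hold=41.7421 ⇒ V=41.7421 continue | (k=3,j=2): S=174.5501, (K−S)⁺=0.0000, hold=10.4597 ⇒ V=10.4597 continue | (k=3,j=3): S=291.1148, (K−S)⁺=0.0000, hold=0.0000 ⇒ V=0.0000 continue  boundary S*=62.7526
step 2: (k=2,j=0): S=81.0409, (K−S)⁺=62.4391, hold=61.2340 ⇒ V=62.4391 exercise | (k=2,j=1): S=135.1600, (K−S)⁺=8.3200, hold=26.5110 ⇒ V=26.5110 continue | (k=2,j=2): S=225.4199, (K−S)⁺=0.0000, hold=5.4293 ⇒ V=5.4293 continue  boundary S*=81.0409
step 1: (k=1,j=0): S=104.6589, (K−S)⁺=38.8211, hold=44.6875 ⇒ V=44.6875 continue | (k=1,j=1): S=174.5501, (K−S)⁺=0.0000, hold=16.2753 ⇒ V=16.2753 continue  boundary S*=-
step 0: (k=0,j=0): S=135.1600, (K−S)⁺=8.3200, hold=30.7331 ⇒ V=30.7331 continue  boundary S*=-

price = 30.7331
boundary = - - 81.0409 62.7526 81.0409
tree:
30.7331
44.6875 16.2753
62.4391 26.5110 5.4293
80.7274 41.7421 10.4597 0.0000
94.8885 62.4391 20.1508 0.0000 0.0000
105.8540 80.7274 38.8211 0.0000 0.0000 0.0000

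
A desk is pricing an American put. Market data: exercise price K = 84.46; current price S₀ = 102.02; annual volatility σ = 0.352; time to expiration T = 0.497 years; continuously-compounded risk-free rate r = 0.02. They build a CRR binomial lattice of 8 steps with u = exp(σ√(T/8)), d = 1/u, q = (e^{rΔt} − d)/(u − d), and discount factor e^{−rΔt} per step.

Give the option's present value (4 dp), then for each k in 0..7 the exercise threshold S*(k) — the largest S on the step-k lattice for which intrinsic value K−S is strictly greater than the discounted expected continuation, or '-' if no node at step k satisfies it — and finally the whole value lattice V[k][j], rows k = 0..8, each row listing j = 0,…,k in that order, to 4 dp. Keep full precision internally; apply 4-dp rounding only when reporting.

price = 2.6039
boundary = - - - - - 65.7915 60.2652 65.7915
tree:
2.6039
4.0989 1.0241
6.3020 1.7716 0.2336
9.4125 3.0172 0.4542 0.0000
13.5600 5.0354 0.8834 0.0000 0.0000
18.6685 8.1737 1.7179 0.0000 0.0000 0.0000
24.1948 12.7477 3.3409 0.0000 0.0000 0.0000 0.0000
29.2569 18.6685 6.4972 0.0000 0.0000 0.0000 0.0000 0.0000
33.8938 24.1948 12.6354 0.0000 0.0000 0.0000 0.0000 0.0000 0.0000

Δt=0.06212  u=1.09170  d=0.91600  q=0.48516  discount=0.99876
step 8 (expiry): payoffs max(K−S,0) = 33.8938 24.1948 12.6354 0.0000 0.0000 0.0000 0.0000 0.0000 0.0000
step 7: (k=7,j=0): S=55.2031, (K−S)⁺=29.2569, hold=29.1520 ⇒ V=29.2569 exercise | (k=7,j=1): S=65.7915, (K−S)⁺=18.6685, hold=18.5636 ⇒ V=18.6685 exercise | (k=7,j=2): S=78.4108, (K−S)⁺=6.0492, hold=6.4972 ⇒ V=6.4972 continue | (k=7,j=3): S=93.4506, (K−S)⁺=0.0000, hold=0.0000 ⇒ V=0.0000 continue | (k=7,j=4): S=111.3752, (K−S)⁺=0.0000, hold=0.0000 ⇒ V=0.0000 continue | (k=7,j=5): S=132.7378, (K−S)⁺=0.0000, hold=0.0000 ⇒ V=0.0000 continue | (k=7,j=6): S=158.1979, (K−S)⁺=0.0000, hold=0.0000 ⇒ V=0.0000 continue | (k=7,j=7): S=188.5415, (K−S)⁺=0.0000, hold=0.0000 ⇒ V=0.0000 continue  boundary S*=65.7915
step 6: (k=6,j=0): S=60.2652, (K−S)⁺=24.1948, hold=24.0899 ⇒ V=24.1948 exercise | (k=6,j=1): S=71.8246, (K−S)⁺=12.6354, hold=12.7477 ⇒ V=12.7477 continue | (k=6,j=2): S=85.6011, (K−S)⁺=0.0000, hold=3.3409 ⇒ V=3.3409 continue | (k=6,j=3): S=102.0200, (K−S)⁺=0.0000, hold=0.0000 ⇒ V=0.0000 continue | (k=6,j=4): S=121.5882, (K−S)⁺=0.0000, hold=0.0000 ⇒ V=0.0000 continue | (k=6,j=5): S=144.9098, (K−S)⁺=0.0000, hold=0.0000 ⇒ V=0.0000 continue | (k=6,j=6): S=172.7046, (K−S)⁺=0.0000, hold=0.0000 ⇒ V=0.0000 continue  boundary S*=60.2652
step 5: (k=5,j=0): S=65.7915, (K−S)⁺=18.6685, hold=18.6180 ⇒ V=18.6685 exercise | (k=5,j=1): S=78.4108, (K−S)⁺=6.0492, hold=8.1737 ⇒ V=8.1737 continue | (k=5,j=2): S=93.4506, (K−S)⁺=0.0000, hold=1.7179 ⇒ V=1.7179 continue | (k=5,j=3): S=111.3752, (K−S)⁺=0.0000, hold=0.0000 ⇒ V=0.0000 continue | (k=5,j=4): S=132.7378, (K−S)⁺=0.0000, hold=0.0000 ⇒ V=0.0000 continue | (k=5,j=5): S=158.1979, (K−S)⁺=0.0000, hold=0.0000 ⇒ V=0.0000 continue  boundary S*=65.7915
step 4: (k=4,j=0): S=71.8246, (K−S)⁺=12.6354, hold=13.5600 ⇒ V=13.5600 continue | (k=4,j=1): S=85.6011, (K−S)⁺=0.0000, hold=5.0354 ⇒ V=5.0354 continue | (k=4,j=2): S=102.0200, (K−S)⁺=0.0000, hold=0.8834 ⇒ V=0.8834 continue | (k=4,j=3): S=121.5882, (K−S)⁺=0.0000, hold=0.0000 ⇒ V=0.0000 continue | (k=4,j=4): S=144.9098, (K−S)⁺=0.0000, hold=0.0000 ⇒ V=0.0000 continue  boundary S*=-
step 3: (k=3,j=0): S=78.4108, (K−S)⁺=6.0492, hold=9.4125 ⇒ V=9.4125 continue | (k=3,j=1): S=93.4506, (K−S)⁺=0.0000, hold=3.0172 ⇒ V=3.0172 continue | (k=3,j=2): S=111.3752, (K−S)⁺=0.0000, hold=0.4542 ⇒ V=0.4542 continue | (k=3,j=3): S=132.7378, (K−S)⁺=0.0000, hold=0.0000 ⇒ V=0.0000 continue  boundary S*=-
step 2: (k=2,j=0): S=85.6011, (K−S)⁺=0.0000, hold=6.3020 ⇒ V=6.3020 continue | (k=2,j=1): S=102.0200, (K−S)⁺=0.0000, hold=1.7716 ⇒ V=1.7716 continue | (k=2,j=2): S=121.5882, (K−S)⁺=0.0000, hold=0.2336 ⇒ V=0.2336 continue  boundary S*=-
step 1: (k=1,j=0): S=93.4506, (K−S)⁺=0.0000, hold=4.0989 ⇒ V=4.0989 continue | (k=1,j=1): S=111.3752, (K−S)⁺=0.0000, hold=1.0241 ⇒ V=1.0241 continue  boundary S*=-
step 0: (k=0,j=0): S=102.0200, (K−S)⁺=0.0000, hold=2.6039 ⇒ V=2.6039 continue  boundary S*=-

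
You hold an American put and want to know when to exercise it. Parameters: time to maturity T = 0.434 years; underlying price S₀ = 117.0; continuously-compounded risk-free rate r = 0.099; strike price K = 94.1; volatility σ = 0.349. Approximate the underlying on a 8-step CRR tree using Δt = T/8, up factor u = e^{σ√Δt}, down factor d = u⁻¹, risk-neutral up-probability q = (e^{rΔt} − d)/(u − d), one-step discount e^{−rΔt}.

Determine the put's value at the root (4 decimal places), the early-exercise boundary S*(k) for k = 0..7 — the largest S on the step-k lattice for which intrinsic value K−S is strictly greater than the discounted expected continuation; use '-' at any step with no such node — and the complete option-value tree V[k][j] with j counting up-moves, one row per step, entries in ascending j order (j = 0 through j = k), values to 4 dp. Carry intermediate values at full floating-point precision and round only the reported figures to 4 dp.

Δt=0.05425  u=1.08468  d=0.92193  q=0.51278  discount=0.99464
step 8 (expiry): payoffs max(K−S,0) = 33.0391 22.2596 9.5771 0.0000 0.0000 0.0000 0.0000 0.0000 0.0000
step 7: (k=7,j=0): S=66.2317, (K−S)⁺=27.8683, hold=27.3643 ⇒ V=27.8683 exercise | (k=7,j=1): S=77.9241, (K−S)⁺=16.1759, hold=15.6719 ⇒ V=16.1759 exercise | (k=7,j=2): S=91.6806, (K−S)⁺=2.4194, hold=4.6412 ⇒ V=4.6412 continue | (k=7,j=3): S=107.8656, (K−S)⁺=0.0000, hold=0.0000 ⇒ V=0.0000 continue | (k=7,j=4): S=126.9079, (K−S)⁺=0.0000, hold=0.0000 ⇒ V=0.0000 continue | (k=7,j=5): S=149.3119, (K−S)⁺=0.0000, hold=0.0000 ⇒ V=0.0000 continue | (k=7,j=6): S=175.6710, (K−S)⁺=0.0000, hold=0.0000 ⇒ V=0.0000 continue | (k=7,j=7): S=206.6835, (K−S)⁺=0.0000, hold=0.0000 ⇒ V=0.0000 continue  boundary S*=77.9241
step 6: (k=6,j=0): S=71.8404, (K−S)⁺=22.2596, hold=21.7556 ⇒ V=22.2596 exercise | (k=6,j=1): S=84.5229, (K−S)⁺=9.5771, hold=10.2062 ⇒ V=10.2062 continue | (k=6,j=2): S=99.4444, (K−S)⁺=0.0000, hold=2.2492 ⇒ V=2.2492 continue | (k=6,j=3): S=117.0000, (K−S)⁺=0.0000, hold=0.0000 ⇒ V=0.0000 continue | (k=6,j=4): S=137.6549, (K−S)⁺=0.0000, hold=0.0000 ⇒ V=0.0000 continue | (k=6,j=5): S=161.9561, (K−S)⁺=0.0000, hold=0.0000 ⇒ V=0.0000 continue | (k=6,j=6): S=190.5473, (K−S)⁺=0.0000, hold=0.0000 ⇒ V=0.0000 continue  boundary S*=71.8404
step 5: (k=5,j=0): S=77.9241, (K−S)⁺=16.1759, hold=15.9928 ⇒ V=16.1759 exercise | (k=5,j=1): S=91.6806, (K−S)⁺=2.4194, hold=6.0932 ⇒ V=6.0932 continue | (k=5,j=2): S=107.8656, (K−S)⁺=0.0000, hold=1.0900 ⇒ V=1.0900 continue | (k=5,j=3): S=126.9079, (K−S)⁺=0.0000, hold=0.0000 ⇒ V=0.0000 continue | (k=5,j=4): S=149.3119, (K−S)⁺=0.0000, hold=0.0000 ⇒ V=0.0000 continue | (k=5,j=5): S=175.6710, (K−S)⁺=0.0000, hold=0.0000 ⇒ V=0.0000 continue  boundary S*=77.9241
step 4: (k=4,j=0): S=84.5229, (K−S)⁺=9.5771, hold=10.9468 ⇒ V=10.9468 continue | (k=4,j=1): S=99.4444, (K−S)⁺=0.0000, hold=3.5088 ⇒ V=3.5088 continue | (k=4,j=2): S=117.0000, (K−S)⁺=0.0000, hold=0.5282 ⇒ V=0.5282 continue | (k=4,j=3): S=137.6549, (K−S)⁺=0.0000, hold=0.0000 ⇒ V=0.0000 continue | (k=4,j=4): S=161.9561, (K−S)⁺=0.0000, hold=0.0000 ⇒ V=0.0000 continue  boundary S*=-
step 3: (k=3,j=0): S=91.6806, (K−S)⁺=2.4194, hold=7.0945 ⇒ V=7.0945 continue | (k=3,j=1): S=107.8656, (K−S)⁺=0.0000, hold=1.9698 ⇒ V=1.9698 continue | (k=3,j=2): S=126.9079, (K−S)⁺=0.0000, hold=0.2560 ⇒ V=0.2560 continue | (k=3,j=3): S=149.3119, (K−S)⁺=0.0000, hold=0.0000 ⇒ V=0.0000 continue  boundary S*=-
step 2: (k=2,j=0): S=99.4444, (K−S)⁺=0.0000, hold=4.4428 ⇒ V=4.4428 continue | (k=2,j=1): S=117.0000, (K−S)⁺=0.0000, hold=1.0852 ⇒ V=1.0852 continue | (k=2,j=2): S=137.6549, (K−S)⁺=0.0000, hold=0.1241 ⇒ V=0.1241 continue  boundary S*=-
step 1: (k=1,j=0): S=107.8656, (K−S)⁺=0.0000, hold=2.7065 ⇒ V=2.7065 continue | (k=1,j=1): S=126.9079, (K−S)⁺=0.0000, hold=0.5891 ⇒ V=0.5891 continue  boundary S*=-
step 0: (k=0,j=0): S=117.0000, (K−S)⁺=0.0000, hold=1.6121 ⇒ V=1.6121 continue  boundary S*=-

price = 1.6121
boundary = - - - - - 77.9241 71.8404 77.9241
tree:
1.6121
2.7065 0.5891
4.4428 1.0852 0.1241
7.0945 1.9698 0.2560 0.0000
10.9468 3.5088 0.5282 0.0000 0.0000
16.1759 6.0932 1.0900 0.0000 0.0000 0.0000
22.2596 10.2062 2.2492 0.0000 0.0000 0.0000 0.0000
27.8683 16.1759 4.6412 0.0000 0.0000 0.0000 0.0000 0.0000
33.0391 22.2596 9.5771 0.0000 0.0000 0.0000 0.0000 0.0000 0.0000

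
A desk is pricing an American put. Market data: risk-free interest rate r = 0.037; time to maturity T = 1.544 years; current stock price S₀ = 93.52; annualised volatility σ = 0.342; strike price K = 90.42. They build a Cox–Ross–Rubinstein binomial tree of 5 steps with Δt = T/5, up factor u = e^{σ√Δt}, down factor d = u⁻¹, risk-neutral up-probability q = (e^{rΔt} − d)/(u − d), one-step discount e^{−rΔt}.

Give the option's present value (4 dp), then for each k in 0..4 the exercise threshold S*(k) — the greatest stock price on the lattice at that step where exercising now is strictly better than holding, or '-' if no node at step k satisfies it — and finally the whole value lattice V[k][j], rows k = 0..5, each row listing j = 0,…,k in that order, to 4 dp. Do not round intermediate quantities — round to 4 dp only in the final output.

Δt=0.30880  u=1.20931  d=0.82692  q=0.48268  discount=0.98864
step 5 (expiry): payoffs max(K−S,0) = 54.2608 37.5398 13.0865 0.0000 0.0000 0.0000
step 4: (k=4,j=0): S=43.7277, (K−S)⁺=46.6923, hold=45.6651 ⇒ V=46.6923 exercise | (k=4,j=1): S=63.9485, (K−S)⁺=26.4715, hold=25.4443 ⇒ V=26.4715 exercise | (k=4,j=2): S=93.5200, (K−S)⁺=0.0000, hold=6.6930 ⇒ V=6.6930 continue | (k=4,j=3): S=136.7662, (K−S)⁺=0.0000, hold=0.0000 ⇒ V=0.0000 continue | (k=4,j=4): S=200.0105, (K−S)⁺=0.0000, hold=0.0000 ⇒ V=0.0000 continue  boundary S*=63.9485
step 3: (k=3,j=0): S=52.8802, (K−S)⁺=37.5398, hold=36.5126 ⇒ V=37.5398 exercise | (k=3,j=1): S=77.3335, (K−S)⁺=13.0865, hold=16.7325 ⇒ V=16.7325 continue | (k=3,j=2): S=113.0945, (K−S)⁺=0.0000, hold=3.4231 ⇒ V=3.4231 continue | (k=3,j=3): S=165.3925, (K−S)⁺=0.0000, hold=0.0000 ⇒ V=0.0000 continue  boundary S*=52.8802
step 2: (k=2,j=0): S=63.9485, (K−S)⁺=26.4715, hold=27.1841 ⇒ V=27.1841 continue | (k=2,j=1): S=93.5200, (K−S)⁺=0.0000, hold=10.1912 ⇒ V=10.1912 continue | (k=2,j=2): S=136.7662, (K−S)⁺=0.0000, hold=1.7507 ⇒ V=1.7507 continue  boundary S*=-
step 1: (k=1,j=0): S=77.3335, (K−S)⁺=13.0865, hold=18.7663 ⇒ V=18.7663 continue | (k=1,j=1): S=113.0945, (K−S)⁺=0.0000, hold=6.0476 ⇒ V=6.0476 continue  boundary S*=-
step 0: (k=0,j=0): S=93.5200, (K−S)⁺=0.0000, hold=12.4838 ⇒ V=12.4838 continue  boundary S*=-

price = 12.4838
boundary = - - - 52.8802 63.9485
tree:
12.4838
18.7663 6.0476
27.1841 10.1912 1.7507
37.5398 16.7325 3.4231 0.0000
46.6923 26.4715 6.6930 0.0000 0.0000
54.2608 37.5398 13.0865 0.0000 0.0000 0.0000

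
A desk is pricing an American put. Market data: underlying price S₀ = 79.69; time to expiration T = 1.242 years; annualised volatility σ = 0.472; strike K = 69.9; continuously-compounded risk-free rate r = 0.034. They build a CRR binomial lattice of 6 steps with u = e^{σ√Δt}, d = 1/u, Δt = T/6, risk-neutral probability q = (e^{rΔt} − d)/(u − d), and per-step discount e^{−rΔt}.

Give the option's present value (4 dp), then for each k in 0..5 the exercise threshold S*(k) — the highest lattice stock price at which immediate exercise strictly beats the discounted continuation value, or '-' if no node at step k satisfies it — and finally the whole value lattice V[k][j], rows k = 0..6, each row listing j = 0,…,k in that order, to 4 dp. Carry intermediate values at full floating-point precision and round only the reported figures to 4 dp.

Δt=0.20700, u=1.23955, d=0.80675, q=0.46284, disc=e^(-rΔt)=0.99299
k=6 terminal: V=max(K-S,0) → 47.9304 36.1441 18.0347 0.0000 0.0000 0.0000 0.0000
k=5: j=0 S=27.2324 intr=42.6676 cont=42.1773 V=42.6676[EX]; j=1 S=41.8421 intr=28.0579 cont=27.5677 V=28.0579[EX]; j=2 S=64.2895 intr=5.6105 cont=9.6196 V=9.6196[hold]; j=3 S=98.7796 intr=0.0000 cont=0.0000 V=0.0000[hold]; j=4 S=151.7729 intr=0.0000 cont=0.0000 V=0.0000[hold]; j=5 S=233.1960 intr=0.0000 cont=0.0000 V=0.0000[hold]  S*(5)=41.8421
k=4: j=0 S=33.7559 intr=36.1441 cont=35.6538 V=36.1441[EX]; j=1 S=51.8653 intr=18.0347 cont=19.3870 V=19.3870[hold]; j=2 S=79.6900 intr=0.0000 cont=5.1311 V=5.1311[hold]; j=3 S=122.4421 intr=0.0000 cont=0.0000 V=0.0000[hold]; j=4 S=188.1298 intr=0.0000 cont=0.0000 V=0.0000[hold]  S*(4)=33.7559
k=3: j=0 S=41.8421 intr=28.0579 cont=28.1892 V=28.1892[hold]; j=1 S=64.2895 intr=5.6105 cont=12.6992 V=12.6992[hold]; j=2 S=98.7796 intr=0.0000 cont=2.7369 V=2.7369[hold]; j=3 S=151.7729 intr=0.0000 cont=0.0000 V=0.0000[hold]  S*(3)=-
k=2: j=0 S=51.8653 intr=18.0347 cont=20.8724 V=20.8724[hold]; j=1 S=79.6900 intr=0.0000 cont=8.0315 V=8.0315[hold]; j=2 S=122.4421 intr=0.0000 cont=1.4598 V=1.4598[hold]  S*(2)=-
k=1: j=0 S=64.2895 intr=5.6105 cont=14.8245 V=14.8245[hold]; j=1 S=98.7796 intr=0.0000 cont=4.9549 V=4.9549[hold]  S*(1)=-
k=0: j=0 S=79.6900 intr=0.0000 cont=10.1845 V=10.1845[hold]  S*(0)=-

price = 10.1845
boundary = - - - - 33.7559 41.8421
tree:
10.1845
14.8245 4.9549
20.8724 8.0315 1.4598
28.1892 12.6992 2.7369 0.0000
36.1441 19.3870 5.1311 0.0000 0.0000
42.6676 28.0579 9.6196 0.0000 0.0000 0.0000
47.9304 36.1441 18.0347 0.0000 0.0000 0.0000 0.0000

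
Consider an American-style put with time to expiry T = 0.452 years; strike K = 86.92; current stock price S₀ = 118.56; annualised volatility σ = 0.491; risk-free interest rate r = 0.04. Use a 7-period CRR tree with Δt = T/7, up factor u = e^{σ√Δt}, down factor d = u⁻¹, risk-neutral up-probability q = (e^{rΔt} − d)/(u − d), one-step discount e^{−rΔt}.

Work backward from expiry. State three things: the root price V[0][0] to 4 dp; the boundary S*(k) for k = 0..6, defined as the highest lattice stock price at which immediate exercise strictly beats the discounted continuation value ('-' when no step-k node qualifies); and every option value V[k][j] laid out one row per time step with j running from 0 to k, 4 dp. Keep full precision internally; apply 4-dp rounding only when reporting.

params: Δt=0.06457 u=1.13289 d=0.88270 q=0.47919 e^(-rΔt)=0.99742
t_7 payoffs: 37.4164 23.3856 5.3781 0.0000 0.0000 0.0000 0.0000 0.0000
t_6: node(6,0) S=56.0819 payoff=30.8381 vs cont=30.6139 → 30.8381 [stop]  node(6,1) S=71.9772 payoff=14.9428 vs cont=14.7186 → 14.9428 [stop]  node(6,2) S=92.3776 payoff=0.0000 vs cont=2.7938 → 2.7938 [wait]  node(6,3) S=118.5600 payoff=0.0000 vs cont=0.0000 → 0.0000 [wait]  node(6,4) S=152.1633 payoff=0.0000 vs cont=0.0000 → 0.0000 [wait]  node(6,5) S=195.2907 payoff=0.0000 vs cont=0.0000 → 0.0000 [wait]  node(6,6) S=250.6417 payoff=0.0000 vs cont=0.0000 → 0.0000 [wait]  ⇒ S*(6)=71.9772
t_5: node(5,0) S=63.5344 payoff=23.3856 vs cont=23.1614 → 23.3856 [stop]  node(5,1) S=81.5419 payoff=5.3781 vs cont=9.0977 → 9.0977 [wait]  node(5,2) S=104.6532 payoff=0.0000 vs cont=1.4513 → 1.4513 [wait]  node(5,3) S=134.3149 payoff=0.0000 vs cont=0.0000 → 0.0000 [wait]  node(5,4) S=172.3835 payoff=0.0000 vs cont=0.0000 → 0.0000 [wait]  node(5,5) S=221.2420 payoff=0.0000 vs cont=0.0000 → 0.0000 [wait]  ⇒ S*(5)=63.5344
t_4: node(4,0) S=71.9772 payoff=14.9428 vs cont=16.4964 → 16.4964 [wait]  node(4,1) S=92.3776 payoff=0.0000 vs cont=5.4196 → 5.4196 [wait]  node(4,2) S=118.5600 payoff=0.0000 vs cont=0.7539 → 0.7539 [wait]  node(4,3) S=152.1633 payoff=0.0000 vs cont=0.0000 → 0.0000 [wait]  node(4,4) S=195.2907 payoff=0.0000 vs cont=0.0000 → 0.0000 [wait]  ⇒ S*(4)=-
t_3: node(3,0) S=81.5419 payoff=5.3781 vs cont=11.1597 → 11.1597 [wait]  node(3,1) S=104.6532 payoff=0.0000 vs cont=3.1757 → 3.1757 [wait]  node(3,2) S=134.3149 payoff=0.0000 vs cont=0.3916 → 0.3916 [wait]  node(3,3) S=172.3835 payoff=0.0000 vs cont=0.0000 → 0.0000 [wait]  ⇒ S*(3)=-
t_2: node(2,0) S=92.3776 payoff=0.0000 vs cont=7.3149 → 7.3149 [wait]  node(2,1) S=118.5600 payoff=0.0000 vs cont=1.8368 → 1.8368 [wait]  node(2,2) S=152.1633 payoff=0.0000 vs cont=0.2034 → 0.2034 [wait]  ⇒ S*(2)=-
t_1: node(1,0) S=104.6532 payoff=0.0000 vs cont=4.6778 → 4.6778 [wait]  node(1,1) S=134.3149 payoff=0.0000 vs cont=1.0514 → 1.0514 [wait]  ⇒ S*(1)=-
t_0: node(0,0) S=118.5600 payoff=0.0000 vs cont=2.9325 → 2.9325 [wait]  ⇒ S*(0)=-

price = 2.9325
boundary = - - - - - 63.5344 71.9772
tree:
2.9325
4.6778 1.0514
7.3149 1.8368 0.2034
11.1597 3.1757 0.3916 0.0000
16.4964 5.4196 0.7539 0.0000 0.0000
23.3856 9.0977 1.4513 0.0000 0.0000 0.0000
30.8381 14.9428 2.7938 0.0000 0.0000 0.0000 0.0000
37.4164 23.3856 5.3781 0.0000 0.0000 0.0000 0.0000 0.0000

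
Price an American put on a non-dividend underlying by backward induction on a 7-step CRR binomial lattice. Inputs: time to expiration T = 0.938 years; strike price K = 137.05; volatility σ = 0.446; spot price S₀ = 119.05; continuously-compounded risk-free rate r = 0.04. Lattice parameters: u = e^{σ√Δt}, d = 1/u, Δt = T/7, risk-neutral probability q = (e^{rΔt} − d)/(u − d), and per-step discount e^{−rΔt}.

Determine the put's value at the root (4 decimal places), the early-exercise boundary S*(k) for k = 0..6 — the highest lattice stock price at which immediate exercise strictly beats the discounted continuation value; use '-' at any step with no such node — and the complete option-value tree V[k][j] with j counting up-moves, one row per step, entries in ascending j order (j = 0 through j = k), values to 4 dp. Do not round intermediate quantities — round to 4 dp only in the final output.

Δt=0.13400  u=1.17735  d=0.84937  q=0.47566  discount=0.99465
step 7 (expiry): payoffs max(K−S,0) = 99.0835 84.4230 64.1014 35.9327 0.0000 0.0000 0.0000 0.0000
step 6: (k=6,j=0): S=44.6997, (K−S)⁺=92.3503, hold=91.6177 ⇒ V=92.3503 exercise | (k=6,j=1): S=61.9602, (K−S)⁺=75.0898, hold=74.3572 ⇒ V=75.0898 exercise | (k=6,j=2): S=85.8858, (K−S)⁺=51.1642, hold=50.4316 ⇒ V=51.1642 exercise | (k=6,j=3): S=119.0500, (K−S)⁺=18.0000, hold=18.7402 ⇒ V=18.7402 continue | (k=6,j=4): S=165.0204, (K−S)⁺=0.0000, hold=0.0000 ⇒ V=0.0000 continue | (k=6,j=5): S=228.7420, (K−S)⁺=0.0000, hold=0.0000 ⇒ V=0.0000 continue | (k=6,j=6): S=317.0693, (K−S)⁺=0.0000, hold=0.0000 ⇒ V=0.0000 continue  boundary S*=85.8858
step 5: (k=5,j=0): S=52.6270, (K−S)⁺=84.4230, hold=83.6904 ⇒ V=84.4230 exercise | (k=5,j=1): S=72.9486, (K−S)⁺=64.1014, hold=63.3688 ⇒ V=64.1014 exercise | (k=5,j=2): S=101.1173, (K−S)⁺=35.9327, hold=35.5503 ⇒ V=35.9327 exercise | (k=5,j=3): S=140.1630, (K−S)⁺=0.0000, hold=9.7737 ⇒ V=9.7737 continue | (k=5,j=4): S=194.2861, (K−S)⁺=0.0000, hold=0.0000 ⇒ V=0.0000 continue | (k=5,j=5): S=269.3085, (K−S)⁺=0.0000, hold=0.0000 ⇒ V=0.0000 continue  boundary S*=101.1173
step 4: (k=4,j=0): S=61.9602, (K−S)⁺=75.0898, hold=74.3572 ⇒ V=75.0898 exercise | (k=4,j=1): S=85.8858, (K−S)⁺=51.1642, hold=50.4316 ⇒ V=51.1642 exercise | (k=4,j=2): S=119.0500, (K−S)⁺=18.0000, hold=23.3643 ⇒ V=23.3643 continue | (k=4,j=3): S=165.0204, (K−S)⁺=0.0000, hold=5.0973 ⇒ V=5.0973 continue | (k=4,j=4): S=228.7420, (K−S)⁺=0.0000, hold=0.0000 ⇒ V=0.0000 continue  boundary S*=85.8858
step 3: (k=3,j=0): S=72.9486, (K−S)⁺=64.1014, hold=63.3688 ⇒ V=64.1014 exercise | (k=3,j=1): S=101.1173, (K−S)⁺=35.9327, hold=37.7381 ⇒ V=37.7381 continue | (k=3,j=2): S=140.1630, (K−S)⁺=0.0000, hold=14.5970 ⇒ V=14.5970 continue | (k=3,j=3): S=194.2861, (K−S)⁺=0.0000, hold=2.6584 ⇒ V=2.6584 continue  boundary S*=72.9486
step 2: (k=2,j=0): S=85.8858, (K−S)⁺=51.1642, hold=51.2858 ⇒ V=51.2858 continue | (k=2,j=1): S=119.0500, (K−S)⁺=18.0000, hold=26.5879 ⇒ V=26.5879 continue | (k=2,j=2): S=165.0204, (K−S)⁺=0.0000, hold=8.8706 ⇒ V=8.8706 continue  boundary S*=-
step 1: (k=1,j=0): S=101.1173, (K−S)⁺=35.9327, hold=39.3266 ⇒ V=39.3266 continue | (k=1,j=1): S=140.1630, (K−S)⁺=0.0000, hold=18.0634 ⇒ V=18.0634 continue  boundary S*=-
step 0: (k=0,j=0): S=119.0500, (K−S)⁺=18.0000, hold=29.0563 ⇒ V=29.0563 continue  boundary S*=-

price = 29.0563
boundary = - - - 72.9486 85.8858 101.1173 85.8858
tree:
29.0563
39.3266 18.0634
51.2858 26.5879 8.8706
64.1014 37.7381 14.5970 2.6584
75.0898 51.1642 23.3643 5.0973 0.0000
84.4230 64.1014 35.9327 9.7737 0.0000 0.0000
92.3503 75.0898 51.1642 18.7402 0.0000 0.0000 0.0000
99.0835 84.4230 64.1014 35.9327 0.0000 0.0000 0.0000 0.0000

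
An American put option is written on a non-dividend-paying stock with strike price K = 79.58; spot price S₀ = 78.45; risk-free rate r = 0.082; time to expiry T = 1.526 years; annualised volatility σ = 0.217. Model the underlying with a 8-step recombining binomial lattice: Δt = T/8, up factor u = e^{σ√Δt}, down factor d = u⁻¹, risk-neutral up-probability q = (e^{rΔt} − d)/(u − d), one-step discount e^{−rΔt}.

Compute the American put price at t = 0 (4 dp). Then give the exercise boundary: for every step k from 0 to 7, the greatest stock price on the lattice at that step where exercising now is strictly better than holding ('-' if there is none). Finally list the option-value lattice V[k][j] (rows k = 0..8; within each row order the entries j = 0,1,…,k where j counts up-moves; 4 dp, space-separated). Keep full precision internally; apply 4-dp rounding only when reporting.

price = 5.6529
boundary = - - 64.9042 59.0354 64.9042 59.0354 64.9042 71.3564
tree:
5.6529
9.2505 2.9783
14.6758 5.2376 1.2825
20.5446 8.9322 2.4748 0.3793
25.8827 14.6758 4.6595 0.8237 0.0400
30.7381 20.5446 8.4794 1.7817 0.0922 0.0000
35.1545 25.8827 14.6758 3.8373 0.2126 0.0000 0.0000
39.1715 30.7381 20.5446 8.2236 0.4902 0.0000 0.0000 0.0000
42.8254 35.1545 25.8827 14.6758 1.1300 0.0000 0.0000 0.0000 0.0000

Δt=0.19075, u=1.09941, d=0.90958, q=0.55937, disc=e^(-rΔt)=0.98448
k=8 terminal: V=max(K-S,0) → 42.8254 35.1545 25.8827 14.6758 1.1300 0.0000 0.0000 0.0000 0.0000
k=7: j=0 S=40.4085 intr=39.1715 cont=37.9365 V=39.1715[EX]; j=1 S=48.8419 intr=30.7381 cont=29.5030 V=30.7381[EX]; j=2 S=59.0354 intr=20.5446 cont=19.3095 V=20.5446[EX]; j=3 S=71.3564 intr=8.2236 cont=6.9885 V=8.2236[EX]; j=4 S=86.2488 intr=0.0000 cont=0.4902 V=0.4902[hold]; j=5 S=104.2493 intr=0.0000 cont=0.0000 V=0.0000[hold]; j=6 S=126.0066 intr=0.0000 cont=0.0000 V=0.0000[hold]; j=7 S=152.3048 intr=0.0000 cont=0.0000 V=0.0000[hold]  S*(7)=71.3564
k=6: j=0 S=44.4255 intr=35.1545 cont=33.9194 V=35.1545[EX]; j=1 S=53.6973 intr=25.8827 cont=24.6476 V=25.8827[EX]; j=2 S=64.9042 intr=14.6758 cont=13.4407 V=14.6758[EX]; j=3 S=78.4500 intr=1.1300 cont=3.8373 V=3.8373[hold]; j=4 S=94.8229 intr=0.0000 cont=0.2126 V=0.2126[hold]; j=5 S=114.6128 intr=0.0000 cont=0.0000 V=0.0000[hold]; j=6 S=138.5331 intr=0.0000 cont=0.0000 V=0.0000[hold]  S*(6)=64.9042
k=5: j=0 S=48.8419 intr=30.7381 cont=29.5030 V=30.7381[EX]; j=1 S=59.0354 intr=20.5446 cont=19.3095 V=20.5446[EX]; j=2 S=71.3564 intr=8.2236 cont=8.4794 V=8.4794[hold]; j=3 S=86.2488 intr=0.0000 cont=1.7817 V=1.7817[hold]; j=4 S=104.2493 intr=0.0000 cont=0.0922 V=0.0922[hold]; j=5 S=126.0066 intr=0.0000 cont=0.0000 V=0.0000[hold]  S*(5)=59.0354
k=4: j=0 S=53.6973 intr=25.8827 cont=24.6476 V=25.8827[EX]; j=1 S=64.9042 intr=14.6758 cont=13.5816 V=14.6758[EX]; j=2 S=78.4500 intr=1.1300 cont=4.6595 V=4.6595[hold]; j=3 S=94.8229 intr=0.0000 cont=0.8237 V=0.8237[hold]; j=4 S=114.6128 intr=0.0000 cont=0.0400 V=0.0400[hold]  S*(4)=64.9042
k=3: j=0 S=59.0354 intr=20.5446 cont=19.3095 V=20.5446[EX]; j=1 S=71.3564 intr=8.2236 cont=8.9322 V=8.9322[hold]; j=2 S=86.2488 intr=0.0000 cont=2.4748 V=2.4748[hold]; j=3 S=104.2493 intr=0.0000 cont=0.3793 V=0.3793[hold]  S*(3)=59.0354
k=2: j=0 S=64.9042 intr=14.6758 cont=13.8309 V=14.6758[EX]; j=1 S=78.4500 intr=1.1300 cont=5.2376 V=5.2376[hold]; j=2 S=94.8229 intr=0.0000 cont=1.2825 V=1.2825[hold]  S*(2)=64.9042
k=1: j=0 S=71.3564 intr=8.2236 cont=9.2505 V=9.2505[hold]; j=1 S=86.2488 intr=0.0000 cont=2.9783 V=2.9783[hold]  S*(1)=-
k=0: j=0 S=78.4500 intr=1.1300 cont=5.6529 V=5.6529[hold]  S*(0)=-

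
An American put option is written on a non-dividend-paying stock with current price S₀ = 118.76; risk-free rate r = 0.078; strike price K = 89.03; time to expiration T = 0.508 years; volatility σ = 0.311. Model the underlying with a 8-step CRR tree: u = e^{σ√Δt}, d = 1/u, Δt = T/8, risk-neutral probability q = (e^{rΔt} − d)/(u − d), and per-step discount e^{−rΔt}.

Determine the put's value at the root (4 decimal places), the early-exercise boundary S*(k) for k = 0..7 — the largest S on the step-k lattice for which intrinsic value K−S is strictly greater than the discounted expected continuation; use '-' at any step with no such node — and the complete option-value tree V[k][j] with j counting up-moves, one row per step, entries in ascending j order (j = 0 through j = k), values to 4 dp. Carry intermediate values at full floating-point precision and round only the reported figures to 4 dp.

price = 0.7046
boundary = - - - - - - 74.2092 80.2588
tree:
0.7046
1.2369 0.2041
2.1385 0.3898 0.0292
3.6282 0.7398 0.0601 0.0000
6.0100 1.3938 0.1238 0.0000 0.0000
9.6467 2.6030 0.2550 0.0000 0.0000 0.0000
14.8208 4.8099 0.5253 0.0000 0.0000 0.0000 0.0000
20.4145 8.7712 1.0819 0.0000 0.0000 0.0000 0.0000 0.0000
25.5866 14.8208 2.2283 0.0000 0.0000 0.0000 0.0000 0.0000 0.0000

Δt=0.06350, u=1.08152, d=0.92462, q=0.51206, disc=e^(-rΔt)=0.99506
k=8 terminal: V=max(K-S,0) → 25.5866 14.8208 2.2283 0.0000 0.0000 0.0000 0.0000 0.0000 0.0000
k=7: j=0 S=68.6155 intr=20.4145 cont=19.9747 V=20.4145[EX]; j=1 S=80.2588 intr=8.7712 cont=8.3313 V=8.7712[EX]; j=2 S=93.8780 intr=0.0000 cont=1.0819 V=1.0819[hold]; j=3 S=109.8082 intr=0.0000 cont=0.0000 V=0.0000[hold]; j=4 S=128.4416 intr=0.0000 cont=0.0000 V=0.0000[hold]; j=5 S=150.2369 intr=0.0000 cont=0.0000 V=0.0000[hold]; j=6 S=175.7306 intr=0.0000 cont=0.0000 V=0.0000[hold]; j=7 S=205.5504 intr=0.0000 cont=0.0000 V=0.0000[hold]  S*(7)=80.2588
k=6: j=0 S=74.2092 intr=14.8208 cont=14.3810 V=14.8208[EX]; j=1 S=86.8017 intr=2.2283 cont=4.8099 V=4.8099[hold]; j=2 S=101.5311 intr=0.0000 cont=0.5253 V=0.5253[hold]; j=3 S=118.7600 intr=0.0000 cont=0.0000 V=0.0000[hold]; j=4 S=138.9124 intr=0.0000 cont=0.0000 V=0.0000[hold]; j=5 S=162.4845 intr=0.0000 cont=0.0000 V=0.0000[hold]; j=6 S=190.0566 intr=0.0000 cont=0.0000 V=0.0000[hold]  S*(6)=74.2092
k=5: j=0 S=80.2588 intr=8.7712 cont=9.6467 V=9.6467[hold]; j=1 S=93.8780 intr=0.0000 cont=2.6030 V=2.6030[hold]; j=2 S=109.8082 intr=0.0000 cont=0.2550 V=0.2550[hold]; j=3 S=128.4416 intr=0.0000 cont=0.0000 V=0.0000[hold]; j=4 S=150.2369 intr=0.0000 cont=0.0000 V=0.0000[hold]; j=5 S=175.7306 intr=0.0000 cont=0.0000 V=0.0000[hold]  S*(5)=-
k=4: j=0 S=86.8017 intr=2.2283 cont=6.0100 V=6.0100[hold]; j=1 S=101.5311 intr=0.0000 cont=1.3938 V=1.3938[hold]; j=2 S=118.7600 intr=0.0000 cont=0.1238 V=0.1238[hold]; j=3 S=138.9124 intr=0.0000 cont=0.0000 V=0.0000[hold]; j=4 S=162.4845 intr=0.0000 cont=0.0000 V=0.0000[hold]  S*(4)=-
k=3: j=0 S=93.8780 intr=0.0000 cont=3.6282 V=3.6282[hold]; j=1 S=109.8082 intr=0.0000 cont=0.7398 V=0.7398[hold]; j=2 S=128.4416 intr=0.0000 cont=0.0601 V=0.0601[hold]; j=3 S=150.2369 intr=0.0000 cont=0.0000 V=0.0000[hold]  S*(3)=-
k=2: j=0 S=101.5311 intr=0.0000 cont=2.1385 V=2.1385[hold]; j=1 S=118.7600 intr=0.0000 cont=0.3898 V=0.3898[hold]; j=2 S=138.9124 intr=0.0000 cont=0.0292 V=0.0292[hold]  S*(2)=-
k=1: j=0 S=109.8082 intr=0.0000 cont=1.2369 V=1.2369[hold]; j=1 S=128.4416 intr=0.0000 cont=0.2041 V=0.2041[hold]  S*(1)=-
k=0: j=0 S=118.7600 intr=0.0000 cont=0.7046 V=0.7046[hold]  S*(0)=-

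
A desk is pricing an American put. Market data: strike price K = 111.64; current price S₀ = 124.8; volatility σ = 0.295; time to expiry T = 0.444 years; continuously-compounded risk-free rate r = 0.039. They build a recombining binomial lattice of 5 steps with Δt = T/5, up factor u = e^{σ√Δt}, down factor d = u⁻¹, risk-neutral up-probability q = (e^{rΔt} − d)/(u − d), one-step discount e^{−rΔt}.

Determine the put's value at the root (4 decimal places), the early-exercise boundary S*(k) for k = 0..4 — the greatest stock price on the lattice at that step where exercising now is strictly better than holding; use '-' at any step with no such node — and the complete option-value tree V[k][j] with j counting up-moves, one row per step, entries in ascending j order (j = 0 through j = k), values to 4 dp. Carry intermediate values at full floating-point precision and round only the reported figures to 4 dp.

price = 3.4599
boundary = - - - - 87.8017
tree:
3.4599
5.9317 0.9898
9.8914 1.9775 0.0000
15.8469 3.9508 0.0000 0.0000
23.8383 7.8934 0.0000 0.0000 0.0000
31.2273 15.7705 0.0000 0.0000 0.0000 0.0000

Δt=0.08880  u=1.09189  d=0.91585  q=0.49774  discount=0.99654
step 5 (expiry): payoffs max(K−S,0) = 31.2273 15.7705 0.0000 0.0000 0.0000 0.0000
step 4: (k=4,j=0): S=87.8017, (K−S)⁺=23.8383, hold=23.4524 ⇒ V=23.8383 exercise | (k=4,j=1): S=104.6788, (K−S)⁺=6.9612, hold=7.8934 ⇒ V=7.8934 continue | (k=4,j=2): S=124.8000, (K−S)⁺=0.0000, hold=0.0000 ⇒ V=0.0000 continue | (k=4,j=3): S=148.7889, (K−S)⁺=0.0000, hold=0.0000 ⇒ V=0.0000 continue | (k=4,j=4): S=177.3889, (K−S)⁺=0.0000, hold=0.0000 ⇒ V=0.0000 continue  boundary S*=87.8017
step 3: (k=3,j=0): S=95.8695, (K−S)⁺=15.7705, hold=15.8469 ⇒ V=15.8469 continue | (k=3,j=1): S=114.2975, (K−S)⁺=0.0000, hold=3.9508 ⇒ V=3.9508 continue | (k=3,j=2): S=136.2676, (K−S)⁺=0.0000, hold=0.0000 ⇒ V=0.0000 continue | (k=3,j=3): S=162.4608, (K−S)⁺=0.0000, hold=0.0000 ⇒ V=0.0000 continue  boundary S*=-
step 2: (k=2,j=0): S=104.6788, (K−S)⁺=6.9612, hold=9.8914 ⇒ V=9.8914 continue | (k=2,j=1): S=124.8000, (K−S)⁺=0.0000, hold=1.9775 ⇒ V=1.9775 continue | (k=2,j=2): S=148.7889, (K−S)⁺=0.0000, hold=0.0000 ⇒ V=0.0000 continue  boundary S*=-
step 1: (k=1,j=0): S=114.2975, (K−S)⁺=0.0000, hold=5.9317 ⇒ V=5.9317 continue | (k=1,j=1): S=136.2676, (K−S)⁺=0.0000, hold=0.9898 ⇒ V=0.9898 continue  boundary S*=-
step 0: (k=0,j=0): S=124.8000, (K−S)⁺=0.0000, hold=3.4599 ⇒ V=3.4599 continue  boundary S*=-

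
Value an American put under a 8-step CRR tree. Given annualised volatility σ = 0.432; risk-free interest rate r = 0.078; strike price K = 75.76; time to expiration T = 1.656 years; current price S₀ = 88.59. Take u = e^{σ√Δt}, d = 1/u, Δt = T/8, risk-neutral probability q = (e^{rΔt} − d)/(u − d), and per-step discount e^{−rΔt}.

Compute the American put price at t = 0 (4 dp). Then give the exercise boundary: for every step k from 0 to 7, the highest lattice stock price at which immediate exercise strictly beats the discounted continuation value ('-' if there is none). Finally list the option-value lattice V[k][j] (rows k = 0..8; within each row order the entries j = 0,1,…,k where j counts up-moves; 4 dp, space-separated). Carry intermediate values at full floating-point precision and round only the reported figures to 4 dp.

price = 9.0697
boundary = - - - 49.1253 40.3595 49.1253 40.3595 49.1253
tree:
9.0697
13.4000 4.9015
19.2204 7.8373 2.0343
26.6347 12.2057 3.5890 0.4974
35.4005 18.4002 6.2176 0.9954 0.0000
42.6022 26.6347 10.5120 1.9921 0.0000 0.0000
48.5188 35.4005 17.1729 3.9865 0.0000 0.0000 0.0000
53.3797 42.6022 26.6347 7.9778 0.0000 0.0000 0.0000 0.0000
57.3732 48.5188 35.4005 15.9650 0.0000 0.0000 0.0000 0.0000 0.0000

Δt=0.20700  u=1.21719  d=0.82156  q=0.49216  discount=0.98398
step 8 (expiry): payoffs max(K−S,0) = 57.3732 48.5188 35.4005 15.9650 0.0000 0.0000 0.0000 0.0000 0.0000
step 7: (k=7,j=0): S=22.3803, (K−S)⁺=53.3797, hold=52.1663 ⇒ V=53.3797 exercise | (k=7,j=1): S=33.1578, (K−S)⁺=42.6022, hold=41.3888 ⇒ V=42.6022 exercise | (k=7,j=2): S=49.1253, (K−S)⁺=26.6347, hold=25.4213 ⇒ V=26.6347 exercise | (k=7,j=3): S=72.7822, (K−S)⁺=2.9778, hold=7.9778 ⇒ V=7.9778 continue | (k=7,j=4): S=107.8312, (K−S)⁺=0.0000, hold=0.0000 ⇒ V=0.0000 continue | (k=7,j=5): S=159.7585, (K−S)⁺=0.0000, hold=0.0000 ⇒ V=0.0000 continue | (k=7,j=6): S=236.6920, (K−S)⁺=0.0000, hold=0.0000 ⇒ V=0.0000 continue | (k=7,j=7): S=350.6736, (K−S)⁺=0.0000, hold=0.0000 ⇒ V=0.0000 continue  boundary S*=49.1253
step 6: (k=6,j=0): S=27.2412, (K−S)⁺=48.5188, hold=47.3054 ⇒ V=48.5188 exercise | (k=6,j=1): S=40.3595, (K−S)⁺=35.4005, hold=34.1871 ⇒ V=35.4005 exercise | (k=6,j=2): S=59.7950, (K−S)⁺=15.9650, hold=17.1729 ⇒ V=17.1729 continue | (k=6,j=3): S=88.5900, (K−S)⁺=0.0000, hold=3.9865 ⇒ V=3.9865 continue | (k=6,j=4): S=131.2515, (K−S)⁺=0.0000, hold=0.0000 ⇒ V=0.0000 continue | (k=6,j=5): S=194.4571, (K−S)⁺=0.0000, hold=0.0000 ⇒ V=0.0000 continue | (k=6,j=6): S=288.1000, (K−S)⁺=0.0000, hold=0.0000 ⇒ V=0.0000 continue  boundary S*=40.3595
step 5: (k=5,j=0): S=33.1578, (K−S)⁺=42.6022, hold=41.3888 ⇒ V=42.6022 exercise | (k=5,j=1): S=49.1253, (K−S)⁺=26.6347, hold=26.0063 ⇒ V=26.6347 exercise | (k=5,j=2): S=72.7822, (K−S)⁺=2.9778, hold=10.5120 ⇒ V=10.5120 continue | (k=5,j=3): S=107.8312, (K−S)⁺=0.0000, hold=1.9921 ⇒ V=1.9921 continue | (k=5,j=4): S=159.7585, (K−S)⁺=0.0000, hold=0.0000 ⇒ V=0.0000 continue | (k=5,j=5): S=236.6920, (K−S)⁺=0.0000, hold=0.0000 ⇒ V=0.0000 continue  boundary S*=49.1253
step 4: (k=4,j=0): S=40.3595, (K−S)⁺=35.4005, hold=34.1871 ⇒ V=35.4005 exercise | (k=4,j=1): S=59.7950, (K−S)⁺=15.9650, hold=18.4002 ⇒ V=18.4002 continue | (k=4,j=2): S=88.5900, (K−S)⁺=0.0000, hold=6.2176 ⇒ V=6.2176 continue | (k=4,j=3): S=131.2515, (K−S)⁺=0.0000, hold=0.9954 ⇒ V=0.9954 continue | (k=4,j=4): S=194.4571, (K−S)⁺=0.0000, hold=0.0000 ⇒ V=0.0000 continue  boundary S*=40.3595
step 3: (k=3,j=0): S=49.1253, (K−S)⁺=26.6347, hold=26.6006 ⇒ V=26.6347 exercise | (k=3,j=1): S=72.7822, (K−S)⁺=2.9778, hold=12.2057 ⇒ V=12.2057 continue | (k=3,j=2): S=107.8312, (K−S)⁺=0.0000, hold=3.5890 ⇒ V=3.5890 continue | (k=3,j=3): S=159.7585, (K−S)⁺=0.0000, hold=0.4974 ⇒ V=0.4974 continue  boundary S*=49.1253
step 2: (k=2,j=0): S=59.7950, (K−S)⁺=15.9650, hold=19.2204 ⇒ V=19.2204 continue | (k=2,j=1): S=88.5900, (K−S)⁺=0.0000, hold=7.8373 ⇒ V=7.8373 continue | (k=2,j=2): S=131.2515, (K−S)⁺=0.0000, hold=2.0343 ⇒ V=2.0343 continue  boundary S*=-
step 1: (k=1,j=0): S=72.7822, (K−S)⁺=2.9778, hold=13.4000 ⇒ V=13.4000 continue | (k=1,j=1): S=107.8312, (K−S)⁺=0.0000, hold=4.9015 ⇒ V=4.9015 continue  boundary S*=-
step 0: (k=0,j=0): S=88.5900, (K−S)⁺=0.0000, hold=9.0697 ⇒ V=9.0697 continue  boundary S*=-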